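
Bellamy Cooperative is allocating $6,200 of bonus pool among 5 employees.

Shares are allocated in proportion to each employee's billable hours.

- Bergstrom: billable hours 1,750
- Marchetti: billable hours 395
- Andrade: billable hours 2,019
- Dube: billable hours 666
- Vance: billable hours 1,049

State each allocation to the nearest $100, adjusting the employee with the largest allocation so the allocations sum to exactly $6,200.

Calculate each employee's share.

Bergstrom: $1,800 | Marchetti: $400 | Andrade: $2,200 | Dube: $700 | Vance: $1,100

Combined billable hours = 5,879.
Proportional shares: Bergstrom 1,750/5,879 × $6,200 = 1,845.55; Marchetti 395/5,879 × $6,200 = 416.57; Andrade 2,019/5,879 × $6,200 = 2,129.24; Dube 666/5,879 × $6,200 = 702.36; Vance 1,049/5,879 × $6,200 = 1,106.28.
At nearest $100: Bergstrom $1,800; Marchetti $400; Andrade $2,100; Dube $700; Vance $1,100. Sum = $6,100.
Difference $6,200 − $6,100 = +$100 applied to largest allocation (Andrade): Andrade becomes $2,200.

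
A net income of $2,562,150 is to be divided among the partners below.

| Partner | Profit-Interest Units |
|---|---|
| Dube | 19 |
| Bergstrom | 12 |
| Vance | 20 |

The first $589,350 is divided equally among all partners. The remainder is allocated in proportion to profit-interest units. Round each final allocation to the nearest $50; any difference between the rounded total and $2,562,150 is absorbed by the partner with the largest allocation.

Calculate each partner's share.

First tranche $589,350 split equally: $196,450 each.
Remainder $1,972,800 by profit-interest units (total 51): Dube 734,964.71 → $734,950; Bergstrom 464,188.24 → $464,200; Vance 773,647.06 → $773,650.
Totals: Dube $196,450 + $734,950 = $931,400; Bergstrom $196,450 + $464,200 = $660,650; Vance $196,450 + $773,650 = $970,100.

Dube: $931,400 · Bergstrom: $660,650 · Vance: $970,100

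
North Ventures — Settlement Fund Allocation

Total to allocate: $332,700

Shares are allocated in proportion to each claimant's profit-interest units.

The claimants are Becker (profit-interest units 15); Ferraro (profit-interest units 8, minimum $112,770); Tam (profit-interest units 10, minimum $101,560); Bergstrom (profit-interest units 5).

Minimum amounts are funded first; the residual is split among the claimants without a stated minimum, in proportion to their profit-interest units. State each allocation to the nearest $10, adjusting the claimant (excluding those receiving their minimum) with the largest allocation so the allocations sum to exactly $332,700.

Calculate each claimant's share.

Becker: $88,780; Ferraro: $112,770; Tam: $101,560; Bergstrom: $29,590

Minimums first: Ferraro $112,770; Tam $101,560. Residual $118,370.
Residual split over remaining profit-interest units 20: Becker 88,777.50 → $88,780; Bergstrom 29,592.50 → $29,590.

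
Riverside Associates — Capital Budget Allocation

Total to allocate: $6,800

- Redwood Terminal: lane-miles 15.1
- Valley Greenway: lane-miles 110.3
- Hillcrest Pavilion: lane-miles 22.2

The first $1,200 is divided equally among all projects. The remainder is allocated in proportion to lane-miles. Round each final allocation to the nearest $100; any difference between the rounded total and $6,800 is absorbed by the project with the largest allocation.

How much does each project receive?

$1,200 shared equally gives $400 per project.
Remainder $5,600 by lane-miles (total 147.6): Redwood Terminal 572.90 → $600; Valley Greenway 4,184.82 → $4,200; Hillcrest Pavilion 842.28 → $800.
Totals: Redwood Terminal $400 + $600 = $1,000; Valley Greenway $400 + $4,200 = $4,600; Hillcrest Pavilion $400 + $800 = $1,200.

Redwood Terminal: $1,000 · Valley Greenway: $4,600 · Hillcrest Pavilion: $1,200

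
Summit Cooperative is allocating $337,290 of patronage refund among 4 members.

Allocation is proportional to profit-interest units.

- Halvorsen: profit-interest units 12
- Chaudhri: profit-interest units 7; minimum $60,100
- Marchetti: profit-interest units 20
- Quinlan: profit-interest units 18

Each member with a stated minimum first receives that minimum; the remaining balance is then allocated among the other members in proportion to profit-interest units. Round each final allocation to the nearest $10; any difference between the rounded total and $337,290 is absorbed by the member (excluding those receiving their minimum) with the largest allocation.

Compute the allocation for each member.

Guaranteed amounts: Chaudhri $60,100. Balance $277,190.
Balance split over remaining profit-interest units 50: Halvorsen 66,525.60 → $66,530; Marchetti 110,876.00 → $110,880; Quinlan 99,788.40 → $99,790.
Rounding difference −$10 applied to Marchetti → $110,870.

Halvorsen: $66,530 · Chaudhri: $60,100 · Marchetti: $110,870 · Quinlan: $99,790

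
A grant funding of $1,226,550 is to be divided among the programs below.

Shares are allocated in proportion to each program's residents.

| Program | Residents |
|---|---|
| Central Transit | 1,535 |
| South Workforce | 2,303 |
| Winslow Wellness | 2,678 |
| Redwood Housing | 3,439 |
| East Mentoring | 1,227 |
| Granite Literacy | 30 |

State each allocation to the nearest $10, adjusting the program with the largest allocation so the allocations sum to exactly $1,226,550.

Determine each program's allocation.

Residents total: 11,212.
Proportional shares: Central Transit 1,535/11,212 × $1,226,550 = 167,923.14; South Workforce 2,303/11,212 × $1,226,550 = 251,939.41; Winslow Wellness 2,678/11,212 × $1,226,550 = 292,962.98; Redwood Housing 3,439/11,212 × $1,226,550 = 376,213.47; East Mentoring 1,227/11,212 × $1,226,550 = 134,229.12; Granite Literacy 30/11,212 × $1,226,550 = 3,281.89.
Rounded to nearest $10: Central Transit $167,920; South Workforce $251,940; Winslow Wellness $292,960; Redwood Housing $376,210; East Mentoring $134,230; Granite Literacy $3,280. Sum = $1,226,540.
Difference $1,226,550 − $1,226,540 = +$10 applied to largest allocation (Redwood Housing): Redwood Housing becomes $376,220.

Central Transit: $167,920 · South Workforce: $251,940 · Winslow Wellness: $292,960 · Redwood Housing: $376,220 · East Mentoring: $134,230 · Granite Literacy: $3,280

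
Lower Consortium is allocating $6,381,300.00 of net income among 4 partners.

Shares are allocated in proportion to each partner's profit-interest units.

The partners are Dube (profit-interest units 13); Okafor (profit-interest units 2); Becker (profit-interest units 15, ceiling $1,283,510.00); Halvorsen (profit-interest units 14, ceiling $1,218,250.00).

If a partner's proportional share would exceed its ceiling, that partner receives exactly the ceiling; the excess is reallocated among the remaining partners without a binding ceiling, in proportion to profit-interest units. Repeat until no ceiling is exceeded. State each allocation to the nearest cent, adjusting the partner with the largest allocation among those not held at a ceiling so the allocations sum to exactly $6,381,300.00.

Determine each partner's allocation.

Profit-interest units total: 44.
Unconstrained shares: Dube 1,885,384.0909; Okafor 290,059.0909; Becker 2,175,443.1818; Halvorsen 2,030,413.6364.
Held at cap: Becker ($1,283,510.00), Halvorsen ($1,218,250.00); residual $3,879,540.00 reallocated over remaining profit-interest units 15.
Shares after redistribution: Dube 3,362,268.0000 → $3,362,268.00; Okafor 517,272.0000 → $517,272.00.

Dube: $3,362,268.00 | Okafor: $517,272.00 | Becker: $1,283,510.00 | Halvorsen: $1,218,250.00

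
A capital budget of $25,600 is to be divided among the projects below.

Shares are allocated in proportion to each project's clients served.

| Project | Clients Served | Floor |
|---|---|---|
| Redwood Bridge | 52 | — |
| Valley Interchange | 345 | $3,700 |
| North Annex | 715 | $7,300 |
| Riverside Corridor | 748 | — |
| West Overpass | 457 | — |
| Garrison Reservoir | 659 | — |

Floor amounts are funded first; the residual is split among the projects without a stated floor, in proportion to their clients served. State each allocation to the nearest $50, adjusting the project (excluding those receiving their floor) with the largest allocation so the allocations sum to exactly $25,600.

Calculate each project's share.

Redwood Bridge: $400; Valley Interchange: $3,700; North Annex: $7,300; Riverside Corridor: $5,700; West Overpass: $3,500; Garrison Reservoir: $5,000

Guaranteed amounts: Valley Interchange $3,700; North Annex $7,300. Balance $14,600.
Balance split over remaining clients served 1,916: Redwood Bridge 396.24 → $400; Riverside Corridor 5,699.79 → $5,700; West Overpass 3,482.36 → $3,500; Garrison Reservoir 5,021.61 → $5,000.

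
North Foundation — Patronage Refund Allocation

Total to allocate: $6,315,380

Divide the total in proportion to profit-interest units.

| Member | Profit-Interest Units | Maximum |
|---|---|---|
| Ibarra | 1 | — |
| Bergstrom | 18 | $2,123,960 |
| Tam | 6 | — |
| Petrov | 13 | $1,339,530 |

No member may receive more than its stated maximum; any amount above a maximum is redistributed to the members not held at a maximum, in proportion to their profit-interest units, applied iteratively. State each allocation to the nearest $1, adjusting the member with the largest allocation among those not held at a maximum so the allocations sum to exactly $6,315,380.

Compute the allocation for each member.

Ibarra: $407,413 · Bergstrom: $2,123,960 · Tam: $2,444,477 · Petrov: $1,339,530

Sum of profit-interest units: 38.
Unconstrained shares: Ibarra 166,194.21; Bergstrom 2,991,495.79; Tam 997,165.26; Petrov 2,160,524.74.
Cap binds for Bergstrom ($2,123,960), Petrov ($1,339,530); residual $2,851,890 reallocated over remaining profit-interest units 7.
Redistributed shares: Ibarra 407,412.86 → $407,413; Tam 2,444,477.14 → $2,444,477.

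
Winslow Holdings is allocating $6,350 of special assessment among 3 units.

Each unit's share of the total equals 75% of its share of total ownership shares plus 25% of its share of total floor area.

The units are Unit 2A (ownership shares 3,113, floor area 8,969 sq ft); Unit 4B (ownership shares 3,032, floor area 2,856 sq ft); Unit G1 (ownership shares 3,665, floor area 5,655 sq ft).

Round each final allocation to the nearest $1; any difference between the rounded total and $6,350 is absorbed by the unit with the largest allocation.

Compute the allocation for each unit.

Totals — ownership shares 9,810, floor area 17,480.
Blended shares (75% ownership shares + 25% floor area): Unit 2A 0.3663; Unit 4B 0.2727; Unit G1 0.3611.
Proportional shares: Unit 2A 2,325.83; Unit 4B 1,731.33; Unit G1 2,292.84.
At nearest $1: Unit 2A $2,326; Unit 4B $1,731; Unit G1 $2,293. Sum = $6,350.
Sum already equals the total — no adjustment.

Unit 2A: $2,326 · Unit 4B: $1,731 · Unit G1: $2,293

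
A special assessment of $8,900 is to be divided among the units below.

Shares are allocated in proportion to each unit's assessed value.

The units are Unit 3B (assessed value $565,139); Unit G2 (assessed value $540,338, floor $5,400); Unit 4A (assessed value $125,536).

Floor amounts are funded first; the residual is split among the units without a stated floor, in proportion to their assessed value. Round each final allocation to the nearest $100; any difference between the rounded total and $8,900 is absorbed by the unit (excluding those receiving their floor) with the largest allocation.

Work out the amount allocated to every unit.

Unit 3B: $2,900 | Unit G2: $5,400 | Unit 4A: $600

Minimums first: Unit G2 $5,400. Remaining pool $3,500.
Remaining pool split over remaining assessed value 690,675: Unit 3B 2,863.85 → $2,900; Unit 4A 636.15 → $600.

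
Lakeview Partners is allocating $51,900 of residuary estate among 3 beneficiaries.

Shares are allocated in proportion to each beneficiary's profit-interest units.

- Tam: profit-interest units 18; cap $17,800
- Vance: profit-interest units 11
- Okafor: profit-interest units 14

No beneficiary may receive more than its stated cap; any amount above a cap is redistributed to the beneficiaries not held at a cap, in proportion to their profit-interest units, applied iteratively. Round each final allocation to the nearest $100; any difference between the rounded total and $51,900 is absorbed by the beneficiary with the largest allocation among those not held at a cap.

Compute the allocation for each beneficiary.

Tam: $17,800 | Vance: $15,000 | Okafor: $19,100

Profit-interest units total: 43.
Pro-rata shares before constraints: Tam 21,725.58; Vance 13,276.74; Okafor 16,897.67.
Cap binds for Tam ($17,800); balance $34,100 reallocated over remaining profit-interest units 25.
Remaining shares: Vance 15,004.00 → $15,000; Okafor 19,096.00 → $19,100.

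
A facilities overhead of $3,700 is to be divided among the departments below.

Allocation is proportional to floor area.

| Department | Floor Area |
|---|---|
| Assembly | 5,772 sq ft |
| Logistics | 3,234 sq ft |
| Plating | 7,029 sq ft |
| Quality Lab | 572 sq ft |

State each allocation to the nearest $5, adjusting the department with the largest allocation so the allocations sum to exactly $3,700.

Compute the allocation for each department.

Total floor area = 16,607.
Pro-rata amounts: Assembly 5,772/16,607 × $3,700 = 1,285.99; Logistics 3,234/16,607 × $3,700 = 720.53; Plating 7,029/16,607 × $3,700 = 1,566.04; Quality Lab 572/16,607 × $3,700 = 127.44.
Rounded to nearest $5: Assembly $1,285; Logistics $720; Plating $1,565; Quality Lab $125. Sum = $3,695.
Difference $3,700 − $3,695 = +$5 applied to largest allocation (Plating): Plating becomes $1,570.

Assembly: $1,285; Logistics: $720; Plating: $1,570; Quality Lab: $125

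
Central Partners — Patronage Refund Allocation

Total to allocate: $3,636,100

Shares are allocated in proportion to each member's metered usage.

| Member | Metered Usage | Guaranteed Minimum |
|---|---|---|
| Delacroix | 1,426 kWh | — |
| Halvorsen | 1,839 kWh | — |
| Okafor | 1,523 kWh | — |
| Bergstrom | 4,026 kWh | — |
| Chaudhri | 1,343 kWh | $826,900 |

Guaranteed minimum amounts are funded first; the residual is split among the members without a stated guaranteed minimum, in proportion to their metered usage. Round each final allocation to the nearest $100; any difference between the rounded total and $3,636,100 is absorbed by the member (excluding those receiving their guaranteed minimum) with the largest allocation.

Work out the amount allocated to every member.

Delacroix: $454,500 · Halvorsen: $586,100 · Okafor: $485,400 · Bergstrom: $1,283,200 · Chaudhri: $826,900

Fund the minimums — Chaudhri $826,900. Residual $2,809,200.
Residual split over remaining metered usage 8,814: Delacroix 454,495.03 → $454,500; Halvorsen 586,126.48 → $586,100; Okafor 485,410.89 → $485,400; Bergstrom 1,283,167.60 → $1,283,200.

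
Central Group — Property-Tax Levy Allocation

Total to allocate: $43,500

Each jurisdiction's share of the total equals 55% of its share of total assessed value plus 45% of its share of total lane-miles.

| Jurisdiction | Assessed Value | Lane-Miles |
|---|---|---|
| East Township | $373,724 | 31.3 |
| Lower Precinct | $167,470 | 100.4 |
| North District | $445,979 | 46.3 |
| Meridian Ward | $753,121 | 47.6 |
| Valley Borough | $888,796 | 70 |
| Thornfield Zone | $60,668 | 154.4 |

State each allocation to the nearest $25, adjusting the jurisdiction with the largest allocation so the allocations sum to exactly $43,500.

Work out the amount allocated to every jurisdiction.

Totals — assessed value 2,689,758, lane-miles 450.
Composite weights (55% assessed value + 45% lane-miles): East Township 0.1077; Lower Precinct 0.1346; North District 0.1375; Meridian Ward 0.2016; Valley Borough 0.2517; Thornfield Zone 0.1668.
Raw shares: East Township 4,685.77; Lower Precinct 5,857.02; North District 5,980.97; Meridian Ward 8,769.50; Valley Borough 10,950.71; Thornfield Zone 7,256.03.
After rounding ($25): East Township $4,675; Lower Precinct $5,850; North District $5,975; Meridian Ward $8,775; Valley Borough $10,950; Thornfield Zone $7,250. Sum = $43,475.
Difference $43,500 − $43,475 = +$25 applied to largest allocation (Valley Borough): Valley Borough becomes $10,975.

East Township: $4,675 | Lower Precinct: $5,850 | North District: $5,975 | Meridian Ward: $8,775 | Valley Borough: $10,975 | Thornfield Zone: $7,250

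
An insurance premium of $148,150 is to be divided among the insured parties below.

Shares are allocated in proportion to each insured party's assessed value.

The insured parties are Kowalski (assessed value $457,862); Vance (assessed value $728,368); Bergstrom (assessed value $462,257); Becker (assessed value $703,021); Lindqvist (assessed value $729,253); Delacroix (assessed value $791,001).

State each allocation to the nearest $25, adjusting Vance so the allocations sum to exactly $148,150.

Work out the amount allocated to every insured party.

Kowalski: $17,525 | Vance: $27,850 | Bergstrom: $17,700 | Becker: $26,900 | Lindqvist: $27,900 | Delacroix: $30,275

Total assessed value = 3,871,762.
Raw shares: Kowalski 457,862/3,871,762 × $148,150 = 17,519.74; Vance 728,368/3,871,762 × $148,150 = 27,870.44; Bergstrom 462,257/3,871,762 × $148,150 = 17,687.91; Becker 703,021/3,871,762 × $148,150 = 26,900.56; Lindqvist 729,253/3,871,762 × $148,150 = 27,904.31; Delacroix 791,001/3,871,762 × $148,150 = 30,267.05.
Rounded to nearest $25: Kowalski $17,525; Vance $27,875; Bergstrom $17,700; Becker $26,900; Lindqvist $27,900; Delacroix $30,275. Sum = $148,175.
Difference $148,150 − $148,175 = −$25 applied to Vance: Vance becomes $27,850.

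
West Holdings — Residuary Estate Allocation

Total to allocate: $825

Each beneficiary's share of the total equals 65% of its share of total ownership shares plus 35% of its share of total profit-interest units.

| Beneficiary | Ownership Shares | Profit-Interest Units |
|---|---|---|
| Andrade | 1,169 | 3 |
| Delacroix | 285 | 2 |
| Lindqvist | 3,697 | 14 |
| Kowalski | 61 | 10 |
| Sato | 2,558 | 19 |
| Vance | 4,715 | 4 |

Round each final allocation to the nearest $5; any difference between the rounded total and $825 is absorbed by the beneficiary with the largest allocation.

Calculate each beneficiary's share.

Andrade: $65; Delacroix: $25; Lindqvist: $235; Kowalski: $60; Sato: $215; Vance: $225

Totals — ownership shares 12,485, profit-interest units 52.
Blended shares (65% ownership shares + 35% profit-interest units): Andrade 0.0811; Delacroix 0.0283; Lindqvist 0.2867; Kowalski 0.0705; Sato 0.2611; Vance 0.2724.
Proportional shares: Andrade 66.87; Delacroix 23.35; Lindqvist 236.53; Kowalski 58.15; Sato 215.37; Vance 224.73.
After rounding ($5): Andrade $65; Delacroix $25; Lindqvist $235; Kowalski $60; Sato $215; Vance $225. Sum = $825.
Rounded total matches; no reconciliation needed.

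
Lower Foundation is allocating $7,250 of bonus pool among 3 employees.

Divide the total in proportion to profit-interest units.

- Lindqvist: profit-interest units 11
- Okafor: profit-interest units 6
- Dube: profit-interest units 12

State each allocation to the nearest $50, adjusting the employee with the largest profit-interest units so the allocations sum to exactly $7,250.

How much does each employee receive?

Lindqvist: $2,750 | Okafor: $1,500 | Dube: $3,000

Sum of profit-interest units: 11 + 6 + 12 = 29.
Pro-rata amounts: Lindqvist 2,750.00; Okafor 1,500.00; Dube 3,000.00.
At nearest $50: Lindqvist $2,750; Okafor $1,500; Dube $3,000. Sum = $7,250.
No rounding difference to absorb.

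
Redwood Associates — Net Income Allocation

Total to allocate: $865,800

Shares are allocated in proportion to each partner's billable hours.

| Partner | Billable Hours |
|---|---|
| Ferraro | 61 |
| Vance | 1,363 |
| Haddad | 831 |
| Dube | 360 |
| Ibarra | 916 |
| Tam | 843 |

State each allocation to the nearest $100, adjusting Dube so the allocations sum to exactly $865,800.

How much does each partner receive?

Ferraro: $12,100 · Vance: $269,800 · Haddad: $164,500 · Dube: $71,200 · Ibarra: $181,300 · Tam: $166,900

Billable hours total: 4,374.
Unrounded shares: Ferraro 61/4,374 × $865,800 = 12,074.49; Vance 1,363/4,374 × $865,800 = 269,795.47; Haddad 831/4,374 × $865,800 = 164,490.12; Dube 360/4,374 × $865,800 = 71,259.26; Ibarra 916/4,374 × $865,800 = 181,315.23; Tam 843/4,374 × $865,800 = 166,865.43.
At nearest $100: Ferraro $12,100; Vance $269,800; Haddad $164,500; Dube $71,300; Ibarra $181,300; Tam $166,900. Sum = $865,900.
Difference $865,800 − $865,900 = −$100 applied to Dube: Dube becomes $71,200.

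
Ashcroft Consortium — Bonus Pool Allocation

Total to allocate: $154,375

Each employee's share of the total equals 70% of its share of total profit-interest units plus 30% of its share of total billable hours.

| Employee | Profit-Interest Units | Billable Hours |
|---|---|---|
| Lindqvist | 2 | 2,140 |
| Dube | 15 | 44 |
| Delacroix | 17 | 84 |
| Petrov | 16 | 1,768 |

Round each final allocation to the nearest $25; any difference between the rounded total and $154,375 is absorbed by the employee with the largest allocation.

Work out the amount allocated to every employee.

Totals — profit-interest units 50, billable hours 4,036.
Combined weights (70% profit-interest units + 30% billable hours): Lindqvist 0.1871; Dube 0.2133; Delacroix 0.2442; Petrov 0.3554.
Unrounded shares: Lindqvist 28,878.68; Dube 32,923.64; Delacroix 37,705.14; Petrov 54,867.54.
After rounding ($25): Lindqvist $28,875; Dube $32,925; Delacroix $37,700; Petrov $54,875. Sum = $154,375.
Rounded total matches; no reconciliation needed.

Lindqvist: $28,875 | Dube: $32,925 | Delacroix: $37,700 | Petrov: $54,875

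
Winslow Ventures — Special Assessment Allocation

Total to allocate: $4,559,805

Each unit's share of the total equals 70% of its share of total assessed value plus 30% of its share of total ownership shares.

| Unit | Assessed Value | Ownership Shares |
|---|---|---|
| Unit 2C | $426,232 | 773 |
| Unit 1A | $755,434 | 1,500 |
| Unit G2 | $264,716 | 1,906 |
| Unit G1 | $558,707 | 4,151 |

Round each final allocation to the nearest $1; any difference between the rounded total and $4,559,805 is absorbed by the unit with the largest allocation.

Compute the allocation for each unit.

Unit 2C: $805,452 | Unit 1A: $1,448,889 | Unit G2: $734,397 | Unit G1: $1,571,067

Totals — assessed value 2,005,089, ownership shares 8,330.
Combined weights (70% assessed value + 30% ownership shares): Unit 2C 0.1766; Unit 1A 0.3178; Unit G2 0.1611; Unit G1 0.3445.
Pro-rata amounts: Unit 2C 805,451.74; Unit 1A 1,448,889.19; Unit G2 734,397.21; Unit G1 1,571,066.86.
After rounding ($1): Unit 2C $805,452; Unit 1A $1,448,889; Unit G2 $734,397; Unit G1 $1,571,067. Sum = $4,559,805.
No rounding difference to absorb.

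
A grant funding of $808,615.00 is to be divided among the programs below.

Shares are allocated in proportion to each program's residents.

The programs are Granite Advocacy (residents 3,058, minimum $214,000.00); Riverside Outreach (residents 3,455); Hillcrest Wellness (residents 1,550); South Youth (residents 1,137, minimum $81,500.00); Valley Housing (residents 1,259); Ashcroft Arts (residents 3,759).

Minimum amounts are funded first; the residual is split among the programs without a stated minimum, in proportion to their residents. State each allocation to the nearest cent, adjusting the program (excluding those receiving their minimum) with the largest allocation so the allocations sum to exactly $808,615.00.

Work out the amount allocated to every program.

Fund the minimums — Granite Advocacy $214,000.00; South Youth $81,500.00. Residual $513,115.00.
Residual split over remaining residents 10,023: Riverside Outreach 176,874.4213 → $176,874.42; Hillcrest Wellness 79,350.3193 → $79,350.32; Valley Housing 64,452.9367 → $64,452.94; Ashcroft Arts 192,437.3227 → $192,437.32.

Granite Advocacy: $214,000.00 | Riverside Outreach: $176,874.42 | Hillcrest Wellness: $79,350.32 | South Youth: $81,500.00 | Valley Housing: $64,452.94 | Ashcroft Arts: $192,437.32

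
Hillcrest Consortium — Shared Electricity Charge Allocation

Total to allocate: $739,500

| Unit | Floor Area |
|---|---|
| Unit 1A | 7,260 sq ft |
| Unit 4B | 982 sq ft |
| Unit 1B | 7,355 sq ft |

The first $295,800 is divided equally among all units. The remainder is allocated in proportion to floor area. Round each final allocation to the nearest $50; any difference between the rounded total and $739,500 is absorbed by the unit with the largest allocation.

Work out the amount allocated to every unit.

Equal tier: $295,800 ÷ 3 = $98,600 apiece.
Remainder $443,700 by floor area (total 15,597): Unit 1A 206,530.87 → $206,550; Unit 4B 27,935.72 → $27,950; Unit 1B 209,233.41 → $209,250.
Rounding difference −$50 on remainder applied to Unit 1B.
Totals: Unit 1A $98,600 + $206,550 = $305,150; Unit 4B $98,600 + $27,950 = $126,550; Unit 1B $98,600 + $209,200 = $307,800.

Unit 1A: $305,150; Unit 4B: $126,550; Unit 1B: $307,800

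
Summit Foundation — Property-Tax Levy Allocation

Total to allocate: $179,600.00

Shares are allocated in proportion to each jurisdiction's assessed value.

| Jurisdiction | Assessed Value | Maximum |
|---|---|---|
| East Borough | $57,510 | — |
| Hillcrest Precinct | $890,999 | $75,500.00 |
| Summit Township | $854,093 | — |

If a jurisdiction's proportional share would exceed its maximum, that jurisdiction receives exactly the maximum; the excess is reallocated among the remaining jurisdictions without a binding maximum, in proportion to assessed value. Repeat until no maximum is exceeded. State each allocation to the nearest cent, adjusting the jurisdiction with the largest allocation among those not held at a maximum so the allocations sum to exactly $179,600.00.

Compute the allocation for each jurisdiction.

Total assessed value = 1,802,602.
Unconstrained shares: East Borough 5,729.9371; Hillcrest Precinct 88,773.5731; Summit Township 85,096.4899.
Cap binds for Hillcrest Precinct ($75,500.00); residual $104,100.00 reallocated over remaining assessed value 911,603.
Remaining shares: East Borough 6,567.3226 → $6,567.32; Summit Township 97,532.6774 → $97,532.68.

East Borough: $6,567.32 · Hillcrest Precinct: $75,500.00 · Summit Township: $97,532.68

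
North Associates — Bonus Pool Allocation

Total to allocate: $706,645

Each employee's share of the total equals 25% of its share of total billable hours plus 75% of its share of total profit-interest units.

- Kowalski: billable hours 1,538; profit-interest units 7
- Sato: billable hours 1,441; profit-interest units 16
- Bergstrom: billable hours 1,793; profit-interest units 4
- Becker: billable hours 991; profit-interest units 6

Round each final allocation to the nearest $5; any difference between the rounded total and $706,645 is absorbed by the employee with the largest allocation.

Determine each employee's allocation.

Totals — billable hours 5,763, profit-interest units 33.
Combined weights (25% billable hours + 75% profit-interest units): Kowalski 0.2258; Sato 0.4261; Bergstrom 0.1687; Becker 0.1794.
Unrounded shares: Kowalski 159,567.25; Sato 301,134.79; Bergstrom 119,203.78; Becker 126,739.18.
After rounding ($5): Kowalski $159,565; Sato $301,135; Bergstrom $119,205; Becker $126,740. Sum = $706,645.
Sum already equals the total — no adjustment.

Kowalski: $159,565 · Sato: $301,135 · Bergstrom: $119,205 · Becker: $126,740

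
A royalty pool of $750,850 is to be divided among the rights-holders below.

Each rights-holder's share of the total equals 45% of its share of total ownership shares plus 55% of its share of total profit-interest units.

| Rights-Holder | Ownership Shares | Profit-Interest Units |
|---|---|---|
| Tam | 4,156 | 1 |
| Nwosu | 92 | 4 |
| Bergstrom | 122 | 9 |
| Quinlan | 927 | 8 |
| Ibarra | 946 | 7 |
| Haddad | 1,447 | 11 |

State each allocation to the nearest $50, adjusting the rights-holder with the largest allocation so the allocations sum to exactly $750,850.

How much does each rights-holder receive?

Tam: $192,900; Nwosu: $45,350; Bergstrom: $98,300; Quinlan: $123,300; Ibarra: $113,850; Haddad: $177,150

Ownership shares total 7,690; profit-interest units total 40.
Blended shares (45% ownership shares + 55% profit-interest units): Tam 0.2569; Nwosu 0.0604; Bergstrom 0.1309; Quinlan 0.1642; Ibarra 0.1516; Haddad 0.2359.
Pro-rata amounts: Tam 192,930.13; Nwosu 45,339.04; Bergstrom 98,278.11; Quinlan 123,323.94; Ibarra 113,834.57; Haddad 177,144.21.
Rounded to nearest $50: Tam $192,950; Nwosu $45,350; Bergstrom $98,300; Quinlan $123,300; Ibarra $113,850; Haddad $177,150. Sum = $750,900.
Difference $750,850 − $750,900 = −$50 applied to largest allocation (Tam): Tam becomes $192,900.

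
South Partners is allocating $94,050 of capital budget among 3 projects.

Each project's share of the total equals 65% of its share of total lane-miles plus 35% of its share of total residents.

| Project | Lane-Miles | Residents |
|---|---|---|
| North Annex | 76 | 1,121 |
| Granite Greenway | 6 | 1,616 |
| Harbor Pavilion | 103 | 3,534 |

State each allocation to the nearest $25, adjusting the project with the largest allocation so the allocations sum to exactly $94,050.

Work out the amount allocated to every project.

North Annex: $31,000; Granite Greenway: $10,475; Harbor Pavilion: $52,575

Lane-miles total 185; residents total 6,271.
Combined weights (65% lane-miles + 35% residents): North Annex 0.3296; Granite Greenway 0.1113; Harbor Pavilion 0.5591.
Raw shares: North Annex 30,998.20; Granite Greenway 10,465.32; Harbor Pavilion 52,586.47.
At nearest $25: North Annex $31,000; Granite Greenway $10,475; Harbor Pavilion $52,575. Sum = $94,050.
Sum already equals the total — no adjustment.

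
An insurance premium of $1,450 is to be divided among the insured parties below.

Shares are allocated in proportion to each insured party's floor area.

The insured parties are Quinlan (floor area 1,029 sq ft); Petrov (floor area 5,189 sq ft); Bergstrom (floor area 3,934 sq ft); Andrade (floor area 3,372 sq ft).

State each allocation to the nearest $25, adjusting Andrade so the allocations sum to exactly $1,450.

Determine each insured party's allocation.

Quinlan: $100; Petrov: $550; Bergstrom: $425; Andrade: $375

Combined floor area = 13,524.
Pro-rata amounts: Quinlan 1,029/13,524 × $1,450 = 110.33; Petrov 5,189/13,524 × $1,450 = 556.35; Bergstrom 3,934/13,524 × $1,450 = 421.79; Andrade 3,372/13,524 × $1,450 = 361.54.
Rounded to nearest $25: Quinlan $100; Petrov $550; Bergstrom $425; Andrade $350. Sum = $1,425.
Difference $1,450 − $1,425 = +$25 applied to Andrade: Andrade becomes $375.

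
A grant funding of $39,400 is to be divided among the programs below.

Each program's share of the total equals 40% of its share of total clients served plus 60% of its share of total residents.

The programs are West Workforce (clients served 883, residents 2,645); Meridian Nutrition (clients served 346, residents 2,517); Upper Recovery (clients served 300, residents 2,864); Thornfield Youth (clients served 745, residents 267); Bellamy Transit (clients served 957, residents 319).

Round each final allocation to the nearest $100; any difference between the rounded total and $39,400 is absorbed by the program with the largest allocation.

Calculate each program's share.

Clients served total 3,231; residents total 8,612.
Combined weights (40% clients served + 60% residents): West Workforce 0.2936; Meridian Nutrition 0.2182; Upper Recovery 0.2367; Thornfield Youth 0.1108; Bellamy Transit 0.1407.
Proportional shares: West Workforce 11,567.59; Meridian Nutrition 8,596.88; Upper Recovery 9,325.02; Thornfield Youth 4,366.84; Bellamy Transit 5,543.66.
After rounding ($100): West Workforce $11,600; Meridian Nutrition $8,600; Upper Recovery $9,300; Thornfield Youth $4,400; Bellamy Transit $5,500. Sum = $39,400.
Sum already equals the total — no adjustment.

West Workforce: $11,600 · Meridian Nutrition: $8,600 · Upper Recovery: $9,300 · Thornfield Youth: $4,400 · Bellamy Transit: $5,500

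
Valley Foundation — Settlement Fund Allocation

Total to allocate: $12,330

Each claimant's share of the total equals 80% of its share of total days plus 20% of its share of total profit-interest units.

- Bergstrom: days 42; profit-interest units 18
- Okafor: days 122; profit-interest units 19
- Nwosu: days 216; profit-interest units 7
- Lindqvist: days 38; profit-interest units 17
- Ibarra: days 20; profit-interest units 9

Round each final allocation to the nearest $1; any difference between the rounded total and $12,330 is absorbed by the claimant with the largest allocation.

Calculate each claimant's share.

Days total 438; profit-interest units total 70.
Combined weights (80% days + 20% profit-interest units): Bergstrom 0.1281; Okafor 0.2771; Nwosu 0.4145; Lindqvist 0.1180; Ibarra 0.0622.
Raw shares: Bergstrom 1,579.98; Okafor 3,416.85; Nwosu 5,111.04; Lindqvist 1,454.67; Ibarra 767.47.
Rounded to nearest $1: Bergstrom $1,580; Okafor $3,417; Nwosu $5,111; Lindqvist $1,455; Ibarra $767. Sum = $12,330.
Rounded total matches; no reconciliation needed.

Bergstrom: $1,580 | Okafor: $3,417 | Nwosu: $5,111 | Lindqvist: $1,455 | Ibarra: $767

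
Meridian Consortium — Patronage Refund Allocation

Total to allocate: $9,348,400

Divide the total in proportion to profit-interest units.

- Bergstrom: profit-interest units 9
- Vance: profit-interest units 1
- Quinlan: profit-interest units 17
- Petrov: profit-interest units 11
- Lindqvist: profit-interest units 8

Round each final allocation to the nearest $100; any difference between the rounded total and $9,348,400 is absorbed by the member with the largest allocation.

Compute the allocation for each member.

Bergstrom: $1,829,000 · Vance: $203,200 · Quinlan: $3,454,900 · Petrov: $2,235,500 · Lindqvist: $1,625,800

Combined profit-interest units = 46.
Raw shares: Bergstrom 9/46 × $9,348,400 = 1,829,034.78; Vance 1/46 × $9,348,400 = 203,226.09; Quinlan 17/46 × $9,348,400 = 3,454,843.48; Petrov 11/46 × $9,348,400 = 2,235,486.96; Lindqvist 8/46 × $9,348,400 = 1,625,808.70.
At nearest $100: Bergstrom $1,829,000; Vance $203,200; Quinlan $3,454,800; Petrov $2,235,500; Lindqvist $1,625,800. Sum = $9,348,300.
Difference $9,348,400 − $9,348,300 = +$100 applied to largest allocation (Quinlan): Quinlan becomes $3,454,900.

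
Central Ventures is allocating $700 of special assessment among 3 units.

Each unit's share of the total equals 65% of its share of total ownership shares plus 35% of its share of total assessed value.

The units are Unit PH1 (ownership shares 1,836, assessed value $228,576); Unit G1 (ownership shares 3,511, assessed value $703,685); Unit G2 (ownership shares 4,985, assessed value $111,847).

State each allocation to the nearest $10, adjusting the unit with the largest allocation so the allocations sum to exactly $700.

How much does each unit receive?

Unit PH1: $130 · Unit G1: $320 · Unit G2: $250

Totals — ownership shares 10,332, assessed value 1,044,108.
Composite weights (65% ownership shares + 35% assessed value): Unit PH1 0.1921; Unit G1 0.4568; Unit G2 0.3511.
Pro-rata amounts: Unit PH1 134.49; Unit G1 319.74; Unit G2 245.77.
After rounding ($10): Unit PH1 $130; Unit G1 $320; Unit G2 $250. Sum = $700.
Rounded total matches; no reconciliation needed.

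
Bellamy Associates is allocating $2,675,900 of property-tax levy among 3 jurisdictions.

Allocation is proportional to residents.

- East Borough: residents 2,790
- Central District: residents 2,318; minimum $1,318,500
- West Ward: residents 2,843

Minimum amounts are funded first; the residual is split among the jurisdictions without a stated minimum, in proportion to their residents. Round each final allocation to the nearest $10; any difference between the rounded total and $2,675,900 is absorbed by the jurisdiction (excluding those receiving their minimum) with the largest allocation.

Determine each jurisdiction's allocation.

Guaranteed amounts: Central District $1,318,500. Residual $1,357,400.
Residual split over remaining residents 5,633: East Borough 672,314.22 → $672,310; West Ward 685,085.78 → $685,090.

East Borough: $672,310; Central District: $1,318,500; West Ward: $685,090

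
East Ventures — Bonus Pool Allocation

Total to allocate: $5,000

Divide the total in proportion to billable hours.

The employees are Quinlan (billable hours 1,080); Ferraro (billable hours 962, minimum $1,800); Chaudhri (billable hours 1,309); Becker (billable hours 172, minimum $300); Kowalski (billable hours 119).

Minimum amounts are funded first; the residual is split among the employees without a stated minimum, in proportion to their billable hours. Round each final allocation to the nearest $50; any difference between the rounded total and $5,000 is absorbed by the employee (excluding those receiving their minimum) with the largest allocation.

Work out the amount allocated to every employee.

Minimums first: Ferraro $1,800; Becker $300. Balance $2,900.
Balance split over remaining billable hours 2,508: Quinlan 1,248.80 → $1,250; Chaudhri 1,513.60 → $1,500; Kowalski 137.60 → $150.

Quinlan: $1,250 · Ferraro: $1,800 · Chaudhri: $1,500 · Becker: $300 · Kowalski: $150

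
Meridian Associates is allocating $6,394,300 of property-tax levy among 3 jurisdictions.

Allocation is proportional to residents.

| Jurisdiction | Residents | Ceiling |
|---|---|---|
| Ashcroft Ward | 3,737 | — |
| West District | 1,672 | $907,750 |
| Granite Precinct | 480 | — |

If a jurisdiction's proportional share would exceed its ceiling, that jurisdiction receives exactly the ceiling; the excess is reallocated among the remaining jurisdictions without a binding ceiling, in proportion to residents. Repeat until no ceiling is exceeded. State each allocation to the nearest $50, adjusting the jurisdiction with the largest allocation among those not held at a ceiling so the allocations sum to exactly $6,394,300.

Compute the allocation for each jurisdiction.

Ashcroft Ward: $4,862,050; West District: $907,750; Granite Precinct: $624,500

Residents total: 5,889.
Unconstrained shares: Ashcroft Ward 4,057,649.70; West District 1,815,464.36; Granite Precinct 521,185.94.
Cap binds for West District ($907,750); balance $5,486,550 reallocated over remaining residents 4,217.
Redistributed shares: Ashcroft Ward 4,862,043.48 → $4,862,050; Granite Precinct 624,506.52 → $624,500.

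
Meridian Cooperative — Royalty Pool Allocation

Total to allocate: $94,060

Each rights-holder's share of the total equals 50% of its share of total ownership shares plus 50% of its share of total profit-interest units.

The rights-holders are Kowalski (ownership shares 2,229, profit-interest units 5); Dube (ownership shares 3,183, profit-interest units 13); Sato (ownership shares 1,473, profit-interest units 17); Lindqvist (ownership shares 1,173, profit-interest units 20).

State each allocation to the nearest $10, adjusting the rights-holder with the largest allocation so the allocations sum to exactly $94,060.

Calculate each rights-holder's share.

Totals — ownership shares 8,058, profit-interest units 55.
Blended shares (50% ownership shares + 50% profit-interest units): Kowalski 0.1838; Dube 0.3157; Sato 0.2459; Lindqvist 0.2546.
Raw shares: Kowalski 17,284.87; Dube 29,693.56; Sato 23,133.62; Lindqvist 23,947.96.
At nearest $10: Kowalski $17,280; Dube $29,690; Sato $23,130; Lindqvist $23,950. Sum = $94,050.
Difference $94,060 − $94,050 = +$10 applied to largest allocation (Dube): Dube becomes $29,700.

Kowalski: $17,280; Dube: $29,700; Sato: $23,130; Lindqvist: $23,950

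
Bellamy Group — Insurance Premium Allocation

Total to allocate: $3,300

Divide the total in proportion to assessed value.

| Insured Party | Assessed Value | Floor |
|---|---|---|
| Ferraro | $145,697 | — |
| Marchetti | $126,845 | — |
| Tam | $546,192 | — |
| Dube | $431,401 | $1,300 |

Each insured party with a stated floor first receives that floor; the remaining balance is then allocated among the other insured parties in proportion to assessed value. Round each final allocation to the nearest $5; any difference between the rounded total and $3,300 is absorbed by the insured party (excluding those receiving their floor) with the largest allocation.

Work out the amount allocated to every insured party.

Fund the minimums — Dube $1,300. Balance $2,000.
Balance split over remaining assessed value 818,734: Ferraro 355.91 → $355; Marchetti 309.86 → $310; Tam 1,334.24 → $1,335.

Ferraro: $355; Marchetti: $310; Tam: $1,335; Dube: $1,300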